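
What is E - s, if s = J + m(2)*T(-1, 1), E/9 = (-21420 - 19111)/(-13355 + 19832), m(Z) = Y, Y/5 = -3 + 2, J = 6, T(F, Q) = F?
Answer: -145342/2159 ≈ -67.319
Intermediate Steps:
Y = -5 (Y = 5*(-3 + 2) = 5*(-1) = -5)
m(Z) = -5
E = -121593/2159 (E = 9*((-21420 - 19111)/(-13355 + 19832)) = 9*(-40531/6477) = -121593/2159 ≈ -56.319)
s = 11 (s = 6 - 5*(-1) = 6 + 5 = 11)
E - s = -121593/2159 - 1*11 = -121593/2159 - 11 = -145342/2159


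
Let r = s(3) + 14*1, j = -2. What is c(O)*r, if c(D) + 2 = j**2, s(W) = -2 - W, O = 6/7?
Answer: 18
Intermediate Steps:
O = 6/7 (O = 6*(1/7) = 6/7 ≈ 0.85714)
r = 9 (r = (-2 - 1*3) + 14*1 = (-2 - 3) + 14 = -5 + 14 = 9)
c(D) = 2 (c(D) = -2 + (-2)**2 = -2 + 4 = 2)
c(O)*r = 2*9 = 18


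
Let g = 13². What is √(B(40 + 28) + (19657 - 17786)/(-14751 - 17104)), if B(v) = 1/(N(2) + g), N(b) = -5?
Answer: I*√359150758395/2612110 ≈ 0.22943*I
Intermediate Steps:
g = 169
B(v) = 1/164 (B(v) = 1/(-5 + 169) = 1/164)
√(B(40 + 28) + (19657 - 17786)/(-14751 - 17104)) = √(1/164 + (19657 - 17786)/(-14751 - 17104)) = √(1/164 + 1871/(-31855)) = √(1/164 + 1871*(-1/31855)) = √(1/164 - 1871/31855) = √(-274989/5224220) = I*√359150758395/2612110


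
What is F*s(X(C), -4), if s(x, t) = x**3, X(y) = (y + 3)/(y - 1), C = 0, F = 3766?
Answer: -101682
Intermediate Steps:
X(y) = (3 + y)/(-1 + y)
F*s(X(C), -4) = 3766*((3 + 0)/(-1 + 0))**3 = 3766*(3/(-1))**3 = 3766*(-1*3)**3 = 3766*(-3)**3 = 3766*(-27) = -101682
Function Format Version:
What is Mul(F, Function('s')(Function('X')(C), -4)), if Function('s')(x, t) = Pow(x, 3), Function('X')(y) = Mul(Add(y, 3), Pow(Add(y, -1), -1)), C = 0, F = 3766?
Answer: -101682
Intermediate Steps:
Function('X')(y) = Mul(Pow(Add(-1, y), -1), Add(3, y)) (Function('X')(y) = Mul(Add(3, y), Pow(Add(-1, y), -1)) = Mul(Pow(Add(-1, y), -1), Add(3, y)))
Mul(F, Function('s')(Function('X')(C), -4)) = Mul(3766, Pow(Mul(Pow(Add(-1, 0), -1), Add(3, 0)), 3)) = Mul(3766, Pow(Mul(Pow(-1, -1), 3), 3)) = Mul(3766, Pow(Mul(-1, 3), 3)) = Mul(3766, Pow(-3, 3)) = Mul(3766, -27) = -101682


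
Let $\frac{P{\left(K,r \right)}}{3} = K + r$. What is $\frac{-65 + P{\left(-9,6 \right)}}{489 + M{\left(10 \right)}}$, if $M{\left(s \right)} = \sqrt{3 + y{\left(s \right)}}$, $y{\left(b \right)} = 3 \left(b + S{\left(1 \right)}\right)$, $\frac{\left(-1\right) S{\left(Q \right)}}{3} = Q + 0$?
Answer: $- \frac{12062}{79699} + \frac{148 \sqrt{6}}{239097} \approx -0.14983$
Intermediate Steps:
$S{\left(Q \right)} = - 3 Q$ ($S{\left(Q \right)} = - 3 \left(Q + 0\right) = - 3 Q$)
$P{\left(K,r \right)} = 3 K + 3 r$ ($P{\left(K,r \right)} = 3 \left(K + r\right) = 3 K + 3 r$)
$y{\left(b \right)} = -9 + 3 b$ ($y{\left(b \right)} = 3 \left(b - 3\right) = 3 \left(-3 + b\right) = -9 + 3 b$)
$M{\left(s \right)} = \sqrt{-6 + 3 s}$ ($M{\left(s \right)} = \sqrt{3 + \left(-9 + 3 s\right)} = \sqrt{-6 + 3 s}$)
$\frac{-65 + P{\left(-9,6 \right)}}{489 + M{\left(10 \right)}} = \frac{-65 + \left(3 \left(-9\right) + 3 \cdot 6\right)}{489 + \sqrt{-6 + 3 \cdot 10}} = \frac{-65 + \left(-27 + 18\right)}{489 + \sqrt{-6 + 30}} = \frac{-65 - 9}{489 + \sqrt{24}} = - \frac{74}{489 + 2 \sqrt{6}}$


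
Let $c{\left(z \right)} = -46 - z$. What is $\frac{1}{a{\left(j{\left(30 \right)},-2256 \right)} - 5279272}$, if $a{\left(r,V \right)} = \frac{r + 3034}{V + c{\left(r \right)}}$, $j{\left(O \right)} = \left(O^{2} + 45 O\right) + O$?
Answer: $- \frac{2291}{12094814809} \approx -1.8942 \cdot 10^{-7}$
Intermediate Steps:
$j{\left(O \right)} = O^{2} + 46 O$
$a{\left(r,V \right)} = \frac{3034 + r}{-46 + V - r}$ ($a{\left(r,V \right)} = \frac{r + 3034}{V - \left(46 + r\right)} = \frac{3034 + r}{-46 + V - r}$)
$\frac{1}{a{\left(j{\left(30 \right)},-2256 \right)} - 5279272} = \frac{1}{\frac{-3034 - 30 \left(46 + 30\right)}{46 + 30 \left(46 + 30\right) - -2256} - 5279272} = \frac{1}{\frac{-3034 - 30 \cdot 76}{46 + 30 \cdot 76 + 2256} - 5279272} = \frac{1}{\frac{-3034 - 2280}{46 + 2280 + 2256} - 5279272} = \frac{1}{\frac{-3034 - 2280}{4582} - 5279272} = \frac{1}{\frac{1}{4582} \left(-5314\right) - 5279272} = \frac{1}{- \frac{2657}{2291} - 5279272} = \frac{1}{- \frac{12094814809}{2291}} = - \frac{2291}{12094814809}$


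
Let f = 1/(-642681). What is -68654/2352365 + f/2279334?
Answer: -100570191069237281/3445943390174683710 ≈ -0.029185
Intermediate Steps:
f = -1/642681 ≈ -1.5560e-6
-68654/2352365 + f/2279334 = -68654/2352365 - 1/642681/2279334 = -68654*1/2352365 - 1/642681*1/2279334 = -68654/2352365 - 1/1464884654454 = -100570191069237281/3445943390174683710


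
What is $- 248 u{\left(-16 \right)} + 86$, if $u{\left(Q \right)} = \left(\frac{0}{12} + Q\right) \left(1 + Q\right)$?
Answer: $-59434$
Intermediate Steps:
$u{\left(Q \right)} = Q \left(1 + Q\right)$ ($u{\left(Q \right)} = \left(0 \cdot \frac{1}{12} + Q\right) \left(1 + Q\right) = \left(0 + Q\right) \left(1 + Q\right) = Q \left(1 + Q\right)$)
$- 248 u{\left(-16 \right)} + 86 = - 248 \left(- 16 \left(1 - 16\right)\right) + 86 = - 248 \left(\left(-16\right) \left(-15\right)\right) + 86 = \left(-248\right) 240 + 86 = -59520 + 86 = -59434$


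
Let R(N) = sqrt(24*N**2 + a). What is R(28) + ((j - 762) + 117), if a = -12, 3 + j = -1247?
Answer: -1895 + 2*sqrt(4701) ≈ -1757.9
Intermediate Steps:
j = -1250 (j = -3 - 1247 = -1250)
R(N) = sqrt(-12 + 24*N**2) (R(N) = sqrt(24*N**2 - 12) = sqrt(-12 + 24*N**2))
R(28) + ((j - 762) + 117) = 2*sqrt(-3 + 6*28**2) + ((-1250 - 762) + 117) = 2*sqrt(-3 + 6*784) + (-2012 + 117) = 2*sqrt(-3 + 4704) - 1895 = 2*sqrt(4701) - 1895 = -1895 + 2*sqrt(4701)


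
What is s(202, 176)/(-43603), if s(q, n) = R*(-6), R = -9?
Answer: -54/43603 ≈ -0.0012384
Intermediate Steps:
s(q, n) = 54 (s(q, n) = -9*(-6) = 54)
s(202, 176)/(-43603) = 54/(-43603) = 54*(-1/43603) = -54/43603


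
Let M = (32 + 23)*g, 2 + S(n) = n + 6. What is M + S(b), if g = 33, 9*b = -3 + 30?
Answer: 1822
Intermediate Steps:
b = 3 (b = (-3 + 30)/9 = (⅑)*27 = 3)
S(n) = 4 + n (S(n) = -2 + (n + 6) = -2 + (6 + n) = 4 + n)
M = 1815 (M = (32 + 23)*33 = 55*33 = 1815)
M + S(b) = 1815 + (4 + 3) = 1815 + 7 = 1822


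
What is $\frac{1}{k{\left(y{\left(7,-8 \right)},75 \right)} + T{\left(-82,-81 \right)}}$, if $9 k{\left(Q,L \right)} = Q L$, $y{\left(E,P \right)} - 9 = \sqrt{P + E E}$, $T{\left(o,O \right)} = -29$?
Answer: $- \frac{414}{6581} + \frac{75 \sqrt{41}}{6581} \approx 0.010064$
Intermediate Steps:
$y{\left(E,P \right)} = 9 + \sqrt{P + E^{2}}$ ($y{\left(E,P \right)} = 9 + \sqrt{P + E E} = 9 + \sqrt{P + E^{2}}$)
$k{\left(Q,L \right)} = \frac{L Q}{9}$ ($k{\left(Q,L \right)} = \frac{Q L}{9} = \frac{L Q}{9}$)
$\frac{1}{k{\left(y{\left(7,-8 \right)},75 \right)} + T{\left(-82,-81 \right)}} = \frac{1}{\frac{1}{9} \cdot 75 \left(9 + \sqrt{-8 + 7^{2}}\right) - 29} = \frac{1}{\frac{1}{9} \cdot 75 \left(9 + \sqrt{-8 + 49}\right) - 29} = \frac{1}{\frac{1}{9} \cdot 75 \left(9 + \sqrt{41}\right) - 29} = \frac{1}{\left(75 + \frac{25 \sqrt{41}}{3}\right) - 29} = \frac{1}{46 + \frac{25 \sqrt{41}}{3}}$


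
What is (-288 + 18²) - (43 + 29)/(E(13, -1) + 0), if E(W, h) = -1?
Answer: 108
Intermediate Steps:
(-288 + 18²) - (43 + 29)/(E(13, -1) + 0) = (-288 + 18²) - (43 + 29)/(-1 + 0) = (-288 + 324) - 72/(-1) = 36 - 72*(-1) = 36 - 1*(-72) = 36 + 72 = 108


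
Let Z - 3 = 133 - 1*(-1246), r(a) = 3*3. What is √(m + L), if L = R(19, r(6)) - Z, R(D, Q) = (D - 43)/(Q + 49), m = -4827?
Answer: I*√5222117/29 ≈ 78.8*I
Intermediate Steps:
r(a) = 9
R(D, Q) = (-43 + D)/(49 + Q)
Z = 1382 (Z = 3 + (133 - 1*(-1246)) = 3 + (133 + 1246) = 3 + 1379 = 1382)
L = -40090/29 (L = (-43 + 19)/(49 + 9) - 1*1382 = -24/58 - 1382 = (1/58)*(-24) - 1382 = -12/29 - 1382 = -40090/29 ≈ -1382.4)
√(m + L) = √(-4827 - 40090/29) = √(-180073/29) = I*√5222117/29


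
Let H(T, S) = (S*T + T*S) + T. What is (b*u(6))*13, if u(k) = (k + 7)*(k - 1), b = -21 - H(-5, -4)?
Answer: -47320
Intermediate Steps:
H(T, S) = T + 2*S*T (H(T, S) = (S*T + S*T) + T = 2*S*T + T = T + 2*S*T)
b = -56 (b = -21 - (-5)*(1 + 2*(-4)) = -21 - (-5)*(1 - 8) = -21 - (-5)*(-7) = -21 - 1*35 = -21 - 35 = -56)
u(k) = (-1 + k)*(7 + k) (u(k) = (7 + k)*(-1 + k) = (-1 + k)*(7 + k))
(b*u(6))*13 = -56*(-7 + 6² + 6*6)*13 = -56*(-7 + 36 + 36)*13 = -56*65*13 = -3640*13 = -47320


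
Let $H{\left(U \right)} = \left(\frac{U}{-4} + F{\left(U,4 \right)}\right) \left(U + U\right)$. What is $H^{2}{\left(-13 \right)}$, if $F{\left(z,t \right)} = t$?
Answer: $\frac{142129}{4} \approx 35532.0$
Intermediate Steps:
$H{\left(U \right)} = 2 U \left(4 - \frac{U}{4}\right)$ ($H{\left(U \right)} = \left(\frac{U}{-4} + 4\right) \left(U + U\right) = \left(U \left(- \frac{1}{4}\right) + 4\right) 2 U = \left(- \frac{U}{4} + 4\right) 2 U = \left(4 - \frac{U}{4}\right) 2 U = 2 U \left(4 - \frac{U}{4}\right)$)
$H^{2}{\left(-13 \right)} = \left(\frac{1}{2} \left(-13\right) \left(16 - -13\right)\right)^{2} = \left(\frac{1}{2} \left(-13\right) \left(16 + 13\right)\right)^{2} = \left(\frac{1}{2} \left(-13\right) 29\right)^{2} = \left(- \frac{377}{2}\right)^{2} = \frac{142129}{4}$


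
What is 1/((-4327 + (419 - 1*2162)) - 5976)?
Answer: -1/12046 ≈ -8.3015e-5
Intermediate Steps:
1/((-4327 + (419 - 1*2162)) - 5976) = 1/((-4327 + (419 - 2162)) - 5976) = 1/((-4327 - 1743) - 5976) = 1/(-6070 - 5976) = 1/(-12046) = -1/12046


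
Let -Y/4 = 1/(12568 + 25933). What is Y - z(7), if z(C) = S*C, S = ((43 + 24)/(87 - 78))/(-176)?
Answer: 18050633/60985584 ≈ 0.29598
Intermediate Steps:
Y = -4/38501 (Y = -4/(12568 + 25933) = -4/38501 ≈ -0.00010389)
S = -67/1584 (S = (67/9)*(-1/176) = -67/1584 ≈ -0.042298)
z(C) = -67*C/1584
Y - z(7) = -4/38501 - (-67)*7/1584 = -4/38501 - 1*(-469/1584) = -4/38501 + 469/1584 = 18050633/60985584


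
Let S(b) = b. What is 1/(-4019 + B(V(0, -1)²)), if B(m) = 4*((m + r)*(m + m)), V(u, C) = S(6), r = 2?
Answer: 1/6925 ≈ 0.00014440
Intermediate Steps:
V(u, C) = 6
B(m) = 8*m*(2 + m) (B(m) = 4*((m + 2)*(m + m)) = 4*((2 + m)*(2*m)) = 4*(2*m*(2 + m)) = 8*m*(2 + m))
1/(-4019 + B(V(0, -1)²)) = 1/(-4019 + 8*6²*(2 + 6²)) = 1/(-4019 + 8*36*(2 + 36)) = 1/(-4019 + 8*36*38) = 1/(-4019 + 10944) = 1/6925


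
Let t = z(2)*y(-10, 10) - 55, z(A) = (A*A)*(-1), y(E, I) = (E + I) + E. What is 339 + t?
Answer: 324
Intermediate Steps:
y(E, I) = I + 2*E
z(A) = -A² (z(A) = A²*(-1) = -A²)
t = -15 (t = (-1*2²)*(10 + 2*(-10)) - 55 = (-1*4)*(10 - 20) - 55 = -4*(-10) - 55 = 40 - 55 = -15)
339 + t = 339 - 15 = 324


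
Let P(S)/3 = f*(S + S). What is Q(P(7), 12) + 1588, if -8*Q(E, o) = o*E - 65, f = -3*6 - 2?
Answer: 22849/8 ≈ 2856.1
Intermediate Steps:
f = -20 (f = -18 - 2 = -20)
P(S) = -120*S (P(S) = 3*(-20*(S + S)) = 3*(-40*S) = -120*S)
Q(E, o) = 65/8 - E*o/8 (Q(E, o) = -(o*E - 65)/8 = -(E*o - 65)/8 = -(-65 + E*o)/8 = 65/8 - E*o/8)
Q(P(7), 12) + 1588 = (65/8 - ⅛*(-120*7)*12) + 1588 = (65/8 - ⅛*(-840)*12) + 1588 = (65/8 + 1260) + 1588 = 10145/8 + 1588 = 22849/8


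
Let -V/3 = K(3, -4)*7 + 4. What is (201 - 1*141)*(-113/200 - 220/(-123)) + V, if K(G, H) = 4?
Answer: -9259/410 ≈ -22.583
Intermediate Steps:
V = -96 (V = -3*(4*7 + 4) = -3*(28 + 4) = -3*32 = -96)
(201 - 1*141)*(-113/200 - 220/(-123)) + V = (201 - 1*141)*(-113/200 - 220/(-123)) - 96 = (201 - 141)*(-113*1/200 - 220*(-1/123)) - 96 = 60*(-113/200 + 220/123) - 96 = 60*(30101/24600) - 96 = 30101/410 - 96 = -9259/410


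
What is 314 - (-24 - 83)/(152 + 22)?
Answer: 54743/174 ≈ 314.61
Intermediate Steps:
314 - (-24 - 83)/(152 + 22) = 314 - (-107)/174 = 314 - 1*(-107/174) = 314 + 107/174 = 54743/174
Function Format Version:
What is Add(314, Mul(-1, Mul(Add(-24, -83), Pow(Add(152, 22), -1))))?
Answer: Rational(54743, 174) ≈ 314.61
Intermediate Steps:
Add(314, Mul(-1, Mul(Add(-24, -83), Pow(Add(152, 22), -1)))) = Add(314, Mul(-1, Mul(-107, Pow(174, -1)))) = Add(314, Mul(-1, Mul(-107, Rational(1, 174)))) = Add(314, Mul(-1, Rational(-107, 174))) = Add(314, Rational(107, 174)) = Rational(54743, 174)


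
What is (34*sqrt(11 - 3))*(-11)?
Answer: -748*sqrt(2) ≈ -1057.8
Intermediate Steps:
(34*sqrt(11 - 3))*(-11) = (34*sqrt(8))*(-11) = (34*(2*sqrt(2)))*(-11) = (68*sqrt(2))*(-11) = -748*sqrt(2)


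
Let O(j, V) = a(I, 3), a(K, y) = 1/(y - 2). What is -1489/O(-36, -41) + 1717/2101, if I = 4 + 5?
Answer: -3126672/2101 ≈ -1488.2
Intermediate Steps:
I = 9
a(K, y) = 1/(-2 + y)
O(j, V) = 1 (O(j, V) = 1/(-2 + 3) = 1/1 = 1)
-1489/O(-36, -41) + 1717/2101 = -1489/1 + 1717/2101 = -1489*1 + 1717*(1/2101) = -1489 + 1717/2101 = -3126672/2101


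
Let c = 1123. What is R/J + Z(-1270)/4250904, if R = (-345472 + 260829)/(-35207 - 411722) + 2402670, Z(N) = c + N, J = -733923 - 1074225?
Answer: -54343300181714849/40895405823760152 ≈ -1.3288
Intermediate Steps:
J = -1808148
Z(N) = 1123 + N
R = 1073822985073/446929 (R = -84643/(-446929) + 2402670 = -84643*(-1/446929) + 2402670 = 84643/446929 + 2402670 = 1073822985073/446929 ≈ 2.4027e+6)
R/J + Z(-1270)/4250904 = (1073822985073/446929)/(-1808148) + (1123 - 1270)/4250904 = (1073822985073/446929)*(-1/1808148) - 147*1/4250904 = -1073822985073/808113777492 - 7/202424 = -54343300181714849/40895405823760152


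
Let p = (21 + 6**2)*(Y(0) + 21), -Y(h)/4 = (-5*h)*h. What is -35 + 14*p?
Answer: 16723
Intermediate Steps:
Y(h) = 20*h**2 (Y(h) = -4*(-5*h)*h = -(-20)*h**2 = 20*h**2)
p = 1197 (p = (21 + 6**2)*(20*0**2 + 21) = (21 + 36)*(20*0 + 21) = 57*(0 + 21) = 57*21 = 1197)
-35 + 14*p = -35 + 14*1197 = -35 + 16758 = 16723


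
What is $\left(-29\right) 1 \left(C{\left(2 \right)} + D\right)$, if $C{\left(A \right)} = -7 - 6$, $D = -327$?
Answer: $9860$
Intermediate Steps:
$C{\left(A \right)} = -13$
$\left(-29\right) 1 \left(C{\left(2 \right)} + D\right) = \left(-29\right) 1 \left(-13 - 327\right) = \left(-29\right) \left(-340\right) = 9860$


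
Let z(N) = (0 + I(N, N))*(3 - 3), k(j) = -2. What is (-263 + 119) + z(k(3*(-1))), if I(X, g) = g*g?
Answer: -144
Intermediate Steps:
I(X, g) = g²
z(N) = 0 (z(N) = (0 + N²)*(3 - 3) = N²*0 = 0)
(-263 + 119) + z(k(3*(-1))) = (-263 + 119) + 0 = -144 + 0 = -144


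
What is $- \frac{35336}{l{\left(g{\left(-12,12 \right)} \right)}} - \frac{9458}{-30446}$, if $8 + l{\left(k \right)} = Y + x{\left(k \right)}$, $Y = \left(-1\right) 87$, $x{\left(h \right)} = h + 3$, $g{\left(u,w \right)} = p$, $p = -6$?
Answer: $\frac{38455955}{106561} \approx 360.88$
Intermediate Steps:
$g{\left(u,w \right)} = -6$
$x{\left(h \right)} = 3 + h$
$Y = -87$
$l{\left(k \right)} = -92 + k$ ($l{\left(k \right)} = -8 + \left(-87 + \left(3 + k\right)\right) = -8 + \left(-84 + k\right) = -92 + k$)
$- \frac{35336}{l{\left(g{\left(-12,12 \right)} \right)}} - \frac{9458}{-30446} = - \frac{35336}{-92 - 6} - \frac{9458}{-30446} = - \frac{35336}{-98} - - \frac{4729}{15223} = \left(-35336\right) \left(- \frac{1}{98}\right) + \frac{4729}{15223} = \frac{2524}{7} + \frac{4729}{15223} = \frac{38455955}{106561}$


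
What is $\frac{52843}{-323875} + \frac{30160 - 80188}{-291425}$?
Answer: $\frac{32121889}{3775410875} \approx 0.0085082$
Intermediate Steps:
$\frac{52843}{-323875} + \frac{30160 - 80188}{-291425} = 52843 \left(- \frac{1}{323875}\right) - - \frac{50028}{291425} = - \frac{52843}{323875} + \frac{50028}{291425} = \frac{32121889}{3775410875}$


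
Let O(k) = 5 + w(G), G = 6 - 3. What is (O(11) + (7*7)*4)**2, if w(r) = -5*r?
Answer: 34596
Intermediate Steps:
G = 3
O(k) = -10 (O(k) = 5 - 5*3 = 5 - 15 = -10)
(O(11) + (7*7)*4)**2 = (-10 + (7*7)*4)**2 = (-10 + 49*4)**2 = (-10 + 196)**2 = 186**2 = 34596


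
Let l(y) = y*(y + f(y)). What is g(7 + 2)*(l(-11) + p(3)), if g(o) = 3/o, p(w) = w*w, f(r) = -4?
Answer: 58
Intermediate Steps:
p(w) = w**2
l(y) = y*(-4 + y) (l(y) = y*(y - 4) = y*(-4 + y))
g(7 + 2)*(l(-11) + p(3)) = (3/(7 + 2))*(-11*(-4 - 11) + 3**2) = (3/9)*(-11*(-15) + 9) = (3*(1/9))*(165 + 9) = (1/3)*174 = 58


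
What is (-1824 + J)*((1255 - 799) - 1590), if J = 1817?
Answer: 7938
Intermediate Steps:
(-1824 + J)*((1255 - 799) - 1590) = (-1824 + 1817)*((1255 - 799) - 1590) = -7*(456 - 1590) = -7*(-1134) = 7938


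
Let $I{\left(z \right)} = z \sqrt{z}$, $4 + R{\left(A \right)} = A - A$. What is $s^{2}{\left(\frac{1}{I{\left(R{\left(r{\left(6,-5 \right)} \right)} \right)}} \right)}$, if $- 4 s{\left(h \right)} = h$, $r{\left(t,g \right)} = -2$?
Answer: $- \frac{1}{1024} \approx -0.00097656$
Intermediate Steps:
$R{\left(A \right)} = -4$ ($R{\left(A \right)} = -4 + \left(A - A\right) = -4 + 0 = -4$)
$I{\left(z \right)} = z^{\frac{3}{2}}$
$s{\left(h \right)} = - \frac{h}{4}$
$s^{2}{\left(\frac{1}{I{\left(R{\left(r{\left(6,-5 \right)} \right)} \right)}} \right)} = \left(- \frac{1}{4 \left(-4\right)^{\frac{3}{2}}}\right)^{2} = \left(- \frac{1}{4 \left(- 8 i\right)}\right)^{2} = \left(- \frac{\frac{1}{8} i}{4}\right)^{2} = \left(- \frac{i}{32}\right)^{2} = - \frac{1}{1024}$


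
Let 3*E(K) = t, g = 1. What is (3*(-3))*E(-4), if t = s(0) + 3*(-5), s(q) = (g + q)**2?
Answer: 42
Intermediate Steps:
s(q) = (1 + q)**2
t = -14 (t = (1 + 0)**2 + 3*(-5) = 1**2 - 15 = 1 - 15 = -14)
E(K) = -14/3 (E(K) = (1/3)*(-14) = -14/3)
(3*(-3))*E(-4) = (3*(-3))*(-14/3) = -9*(-14/3) = 42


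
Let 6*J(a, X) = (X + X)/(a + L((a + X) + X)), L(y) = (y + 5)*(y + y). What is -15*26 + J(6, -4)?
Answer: -3508/9 ≈ -389.78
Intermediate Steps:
L(y) = 2*y*(5 + y) (L(y) = (5 + y)*(2*y) = 2*y*(5 + y))
J(a, X) = X/(3*(a + 2*(a + 2*X)*(5 + a + 2*X))) (J(a, X) = ((X + X)/(a + 2*((a + X) + X)*(5 + ((a + X) + X))))/6 = ((2*X)/(a + 2*((X + a) + X)*(5 + ((X + a) + X))))/6 = ((2*X)/(a + 2*(a + 2*X)*(5 + (a + 2*X))))/6 = ((2*X)/(a + 2*(a + 2*X)*(5 + a + 2*X)))/6 = (2*X/(a + 2*(a + 2*X)*(5 + a + 2*X)))/6 = X/(3*(a + 2*(a + 2*X)*(5 + a + 2*X))))
-15*26 + J(6, -4) = -15*26 + (1/3)*(-4)/(6 + 2*(6 + 2*(-4))*(5 + 6 + 2*(-4))) = -390 + (1/3)*(-4)/(6 + 2*(6 - 8)*(5 + 6 - 8)) = -390 + (1/3)*(-4)/(6 + 2*(-2)*3) = -390 + (1/3)*(-4)/(6 - 12) = -390 + (1/3)*(-4)/(-6) = -390 + (1/3)*(-4)*(-1/6) = -390 + 2/9 = -3508/9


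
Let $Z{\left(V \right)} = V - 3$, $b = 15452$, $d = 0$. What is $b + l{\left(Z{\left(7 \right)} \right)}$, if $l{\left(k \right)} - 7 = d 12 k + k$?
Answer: $15463$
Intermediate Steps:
$Z{\left(V \right)} = -3 + V$ ($Z{\left(V \right)} = V - 3 = -3 + V$)
$l{\left(k \right)} = 7 + k$ ($l{\left(k \right)} = 7 + \left(0 \cdot 12 k + k\right) = 7 + \left(0 k + k\right) = 7 + \left(0 + k\right) = 7 + k$)
$b + l{\left(Z{\left(7 \right)} \right)} = 15452 + \left(7 + \left(-3 + 7\right)\right) = 15452 + \left(7 + 4\right) = 15452 + 11 = 15463$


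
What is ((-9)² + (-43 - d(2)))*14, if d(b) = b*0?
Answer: 532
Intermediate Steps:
d(b) = 0
((-9)² + (-43 - d(2)))*14 = ((-9)² + (-43 - 1*0))*14 = (81 + (-43 + 0))*14 = (81 - 43)*14 = 38*14 = 532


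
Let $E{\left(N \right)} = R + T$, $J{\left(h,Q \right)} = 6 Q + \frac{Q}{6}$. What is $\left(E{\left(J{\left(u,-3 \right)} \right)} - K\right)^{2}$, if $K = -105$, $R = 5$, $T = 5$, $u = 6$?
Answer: $13225$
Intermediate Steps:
$J{\left(h,Q \right)} = \frac{37 Q}{6}$ ($J{\left(h,Q \right)} = 6 Q + Q \frac{1}{6} = 6 Q + \frac{Q}{6} = \frac{37 Q}{6}$)
$E{\left(N \right)} = 10$ ($E{\left(N \right)} = 5 + 5 = 10$)
$\left(E{\left(J{\left(u,-3 \right)} \right)} - K\right)^{2} = \left(10 - -105\right)^{2} = \left(10 + 105\right)^{2} = 115^{2} = 13225$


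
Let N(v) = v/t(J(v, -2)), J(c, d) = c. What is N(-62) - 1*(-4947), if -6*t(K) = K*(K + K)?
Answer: 306717/62 ≈ 4947.0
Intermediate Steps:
t(K) = -K²/3 (t(K) = -K*(K + K)/6 = -K*2*K/6 = -K²/3)
N(v) = -3/v (N(v) = v/((-v²/3)) = v*(-3/v²) = -3/v)
N(-62) - 1*(-4947) = -3/(-62) - 1*(-4947) = -3*(-1/62) + 4947 = 3/62 + 4947 = 306717/62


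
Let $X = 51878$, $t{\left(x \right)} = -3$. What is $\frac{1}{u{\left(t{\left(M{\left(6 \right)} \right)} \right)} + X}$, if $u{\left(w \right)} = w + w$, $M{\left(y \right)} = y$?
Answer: $\frac{1}{51872} \approx 1.9278 \cdot 10^{-5}$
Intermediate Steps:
$u{\left(w \right)} = 2 w$
$\frac{1}{u{\left(t{\left(M{\left(6 \right)} \right)} \right)} + X} = \frac{1}{2 \left(-3\right) + 51878} = \frac{1}{-6 + 51878} = \frac{1}{51872}$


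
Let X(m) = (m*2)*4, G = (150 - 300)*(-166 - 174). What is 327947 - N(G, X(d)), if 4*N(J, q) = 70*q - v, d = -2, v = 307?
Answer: 1313215/4 ≈ 3.2830e+5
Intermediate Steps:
G = 51000 (G = -150*(-340) = 51000)
X(m) = 8*m (X(m) = (2*m)*4 = 8*m)
N(J, q) = -307/4 + 35*q/2 (N(J, q) = (70*q - 1*307)/4 = (70*q - 307)/4 = (-307 + 70*q)/4 = -307/4 + 35*q/2)
327947 - N(G, X(d)) = 327947 - (-307/4 + 35*(8*(-2))/2) = 327947 - (-307/4 + (35/2)*(-16)) = 327947 - (-307/4 - 280) = 327947 - 1*(-1427/4) = 327947 + 1427/4 = 1313215/4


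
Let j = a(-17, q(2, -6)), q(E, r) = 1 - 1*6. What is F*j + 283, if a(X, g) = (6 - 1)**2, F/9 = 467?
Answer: 105358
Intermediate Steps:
F = 4203 (F = 9*467 = 4203)
q(E, r) = -5 (q(E, r) = 1 - 6 = -5)
a(X, g) = 25 (a(X, g) = 5**2 = 25)
j = 25
F*j + 283 = 4203*25 + 283 = 105075 + 283 = 105358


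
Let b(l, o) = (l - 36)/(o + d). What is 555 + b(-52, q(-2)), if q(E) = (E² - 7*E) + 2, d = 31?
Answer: 28217/51 ≈ 553.27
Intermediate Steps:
q(E) = 2 + E² - 7*E
b(l, o) = (-36 + l)/(31 + o) (b(l, o) = (l - 36)/(o + 31) = (-36 + l)/(31 + o))
555 + b(-52, q(-2)) = 555 + (-36 - 52)/(31 + (2 + (-2)² - 7*(-2))) = 555 - 88/(31 + (2 + 4 + 14)) = 555 - 88/(31 + 20) = 555 - 88/51 = 28217/51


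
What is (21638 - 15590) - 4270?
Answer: 1778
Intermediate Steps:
(21638 - 15590) - 4270 = 6048 - 4270 = 1778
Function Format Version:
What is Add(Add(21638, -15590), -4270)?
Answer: 1778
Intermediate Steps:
Add(Add(21638, -15590), -4270) = Add(6048, -4270) = 1778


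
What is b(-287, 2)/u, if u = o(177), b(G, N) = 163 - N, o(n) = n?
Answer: 161/177 ≈ 0.90960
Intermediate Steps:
u = 177
b(-287, 2)/u = (163 - 1*2)/177 = (163 - 2)*(1/177) = 161*(1/177) = 161/177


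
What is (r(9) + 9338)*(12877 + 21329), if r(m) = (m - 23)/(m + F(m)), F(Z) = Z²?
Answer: 4791154606/15 ≈ 3.1941e+8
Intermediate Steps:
r(m) = (-23 + m)/(m + m²) (r(m) = (m - 23)/(m + m²) = (-23 + m)/(m + m²))
(r(9) + 9338)*(12877 + 21329) = ((-23 + 9)/(9*(1 + 9)) + 9338)*(12877 + 21329) = ((⅑)*(-14)/10 + 9338)*34206 = ((⅑)*(⅒)*(-14) + 9338)*34206 = (-7/45 + 9338)*34206 = (420203/45)*34206 = 4791154606/15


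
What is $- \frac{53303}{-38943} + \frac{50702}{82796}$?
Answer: $\frac{3193881587}{1612162314} \approx 1.9811$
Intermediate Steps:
$- \frac{53303}{-38943} + \frac{50702}{82796} = \left(-53303\right) \left(- \frac{1}{38943}\right) + 50702 \cdot \frac{1}{82796} = \frac{53303}{38943} + \frac{25351}{41398} = \frac{3193881587}{1612162314}$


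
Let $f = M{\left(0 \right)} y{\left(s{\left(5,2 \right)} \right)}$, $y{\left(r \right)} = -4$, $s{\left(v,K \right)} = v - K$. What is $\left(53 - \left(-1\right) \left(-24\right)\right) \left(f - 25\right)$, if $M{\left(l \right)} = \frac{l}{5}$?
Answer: $-725$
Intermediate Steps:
$M{\left(l \right)} = \frac{l}{5}$ ($M{\left(l \right)} = l \frac{1}{5} = \frac{l}{5}$)
$f = 0$ ($f = \frac{1}{5} \cdot 0 \left(-4\right) = 0 \left(-4\right) = 0$)
$\left(53 - \left(-1\right) \left(-24\right)\right) \left(f - 25\right) = \left(53 - \left(-1\right) \left(-24\right)\right) \left(0 - 25\right) = \left(53 - 24\right) \left(-25\right) = 29 \left(-25\right) = -725$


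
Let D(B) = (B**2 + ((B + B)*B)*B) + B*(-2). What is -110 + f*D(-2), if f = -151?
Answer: 1098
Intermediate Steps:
D(B) = B**2 - 2*B + 2*B**3 (D(B) = (B**2 + ((2*B)*B)*B) - 2*B = (B**2 + (2*B**2)*B) - 2*B = (B**2 + 2*B**3) - 2*B = B**2 - 2*B + 2*B**3)
-110 + f*D(-2) = -110 - (-302)*(-2 - 2 + 2*(-2)**2) = -110 - (-302)*(-2 - 2 + 2*4) = -110 - (-302)*(-2 - 2 + 8) = -110 - (-302)*4 = -110 - 151*(-8) = -110 + 1208 = 1098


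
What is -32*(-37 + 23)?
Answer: 448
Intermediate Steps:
-32*(-37 + 23) = -32*(-14) = 448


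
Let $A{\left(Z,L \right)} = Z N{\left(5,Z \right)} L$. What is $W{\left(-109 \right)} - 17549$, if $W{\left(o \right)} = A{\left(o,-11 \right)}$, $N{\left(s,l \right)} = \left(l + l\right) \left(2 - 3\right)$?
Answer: $243833$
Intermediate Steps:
$N{\left(s,l \right)} = - 2 l$ ($N{\left(s,l \right)} = 2 l \left(-1\right) = - 2 l$)
$A{\left(Z,L \right)} = - 2 L Z^{2}$ ($A{\left(Z,L \right)} = Z \left(- 2 Z\right) L = - 2 Z^{2} L = - 2 L Z^{2}$)
$W{\left(o \right)} = 22 o^{2}$ ($W{\left(o \right)} = \left(-2\right) \left(-11\right) o^{2} = 22 o^{2}$)
$W{\left(-109 \right)} - 17549 = 22 \left(-109\right)^{2} - 17549 = 22 \cdot 11881 - 17549 = 261382 - 17549 = 243833$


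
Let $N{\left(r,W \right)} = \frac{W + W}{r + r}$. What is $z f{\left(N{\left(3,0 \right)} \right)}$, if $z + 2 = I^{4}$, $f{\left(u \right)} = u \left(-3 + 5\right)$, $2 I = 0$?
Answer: $0$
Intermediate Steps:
$I = 0$ ($I = \frac{1}{2} \cdot 0 = 0$)
$N{\left(r,W \right)} = \frac{W}{r}$ ($N{\left(r,W \right)} = \frac{2 W}{2 r} = 2 W \frac{1}{2 r} = \frac{W}{r}$)
$f{\left(u \right)} = 2 u$ ($f{\left(u \right)} = u 2 = 2 u$)
$z = -2$ ($z = -2 + 0^{4} = -2 + 0 = -2$)
$z f{\left(N{\left(3,0 \right)} \right)} = - 2 \cdot 2 \cdot \frac{0}{3} = - 2 \cdot 2 \cdot 0 \cdot \frac{1}{3} = - 2 \cdot 2 \cdot 0 = \left(-2\right) 0 = 0$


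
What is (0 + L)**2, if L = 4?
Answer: 16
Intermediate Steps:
(0 + L)**2 = (0 + 4)**2 = 4**2 = 16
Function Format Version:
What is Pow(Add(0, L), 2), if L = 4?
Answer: 16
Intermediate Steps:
Pow(Add(0, L), 2) = Pow(Add(0, 4), 2) = Pow(4, 2) = 16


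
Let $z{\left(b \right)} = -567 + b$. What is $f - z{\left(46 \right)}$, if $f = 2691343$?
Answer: $2691864$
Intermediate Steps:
$f - z{\left(46 \right)} = 2691343 - \left(-567 + 46\right) = 2691343 - -521 = 2691343 + 521 = 2691864$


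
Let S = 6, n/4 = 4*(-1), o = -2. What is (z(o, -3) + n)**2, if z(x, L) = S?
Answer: 100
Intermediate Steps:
n = -16 (n = 4*(4*(-1)) = 4*(-4) = -16)
z(x, L) = 6
(z(o, -3) + n)**2 = (6 - 16)**2 = (-10)**2 = 100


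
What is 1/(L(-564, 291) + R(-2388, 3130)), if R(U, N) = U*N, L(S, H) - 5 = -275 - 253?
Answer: -1/7474963 ≈ -1.3378e-7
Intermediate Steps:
L(S, H) = -523 (L(S, H) = 5 + (-275 - 253) = 5 - 528 = -523)
R(U, N) = N*U
1/(L(-564, 291) + R(-2388, 3130)) = 1/(-523 + 3130*(-2388)) = 1/(-523 - 7474440) = 1/(-7474963) = -1/7474963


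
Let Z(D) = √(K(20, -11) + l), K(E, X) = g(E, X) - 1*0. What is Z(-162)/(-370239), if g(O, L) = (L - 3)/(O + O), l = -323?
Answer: -I*√32335/3702390 ≈ -4.8568e-5*I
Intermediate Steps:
g(O, L) = (-3 + L)/(2*O) (g(O, L) = (-3 + L)/((2*O)) = (-3 + L)*(1/(2*O)) = (-3 + L)/(2*O))
K(E, X) = (-3 + X)/(2*E) (K(E, X) = (-3 + X)/(2*E) - 1*0 = (-3 + X)/(2*E) + 0 = (-3 + X)/(2*E))
Z(D) = I*√32335/10 (Z(D) = √((½)*(-3 - 11)/20 - 323) = √((½)*(1/20)*(-14) - 323) = √(-7/20 - 323) = √(-6467/20) = I*√32335/10)
Z(-162)/(-370239) = (I*√32335/10)/(-370239) = (I*√32335/10)*(-1/370239) = -I*√32335/3702390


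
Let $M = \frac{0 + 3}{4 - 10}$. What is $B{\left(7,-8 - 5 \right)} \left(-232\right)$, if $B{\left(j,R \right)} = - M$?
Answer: $-116$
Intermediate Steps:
$M = - \frac{1}{2}$ ($M = \frac{3}{-6} = 3 \left(- \frac{1}{6}\right) = - \frac{1}{2} \approx -0.5$)
$B{\left(j,R \right)} = \frac{1}{2}$ ($B{\left(j,R \right)} = \left(-1\right) \left(- \frac{1}{2}\right) = \frac{1}{2}$)
$B{\left(7,-8 - 5 \right)} \left(-232\right) = \frac{1}{2} \left(-232\right) = -116$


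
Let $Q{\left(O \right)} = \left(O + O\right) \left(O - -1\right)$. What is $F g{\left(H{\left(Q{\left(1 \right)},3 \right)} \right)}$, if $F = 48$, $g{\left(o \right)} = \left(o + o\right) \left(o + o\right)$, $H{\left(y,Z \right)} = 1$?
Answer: $192$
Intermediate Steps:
$Q{\left(O \right)} = 2 O \left(1 + O\right)$ ($Q{\left(O \right)} = 2 O \left(O + \left(-1 + 2\right)\right) = 2 O \left(O + 1\right) = 2 O \left(1 + O\right)$)
$g{\left(o \right)} = 4 o^{2}$ ($g{\left(o \right)} = 2 o 2 o = 4 o^{2}$)
$F g{\left(H{\left(Q{\left(1 \right)},3 \right)} \right)} = 48 \cdot 4 \cdot 1^{2} = 48 \cdot 4 \cdot 1 = 48 \cdot 4 = 192$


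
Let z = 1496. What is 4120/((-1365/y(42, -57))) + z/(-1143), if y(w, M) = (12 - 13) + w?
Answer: -13007840/104013 ≈ -125.06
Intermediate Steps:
y(w, M) = -1 + w
4120/((-1365/y(42, -57))) + z/(-1143) = 4120/((-1365/(-1 + 42))) + 1496/(-1143) = 4120/((-1365/41)) + 1496*(-1/1143) = 4120/((-1365*1/41)) - 1496/1143 = 4120/(-1365/41) - 1496/1143 = 4120*(-41/1365) - 1496/1143 = -33784/273 - 1496/1143 = -13007840/104013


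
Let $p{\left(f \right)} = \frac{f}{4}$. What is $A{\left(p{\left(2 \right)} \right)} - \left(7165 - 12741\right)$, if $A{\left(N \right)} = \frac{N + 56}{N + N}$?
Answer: $\frac{11265}{2} \approx 5632.5$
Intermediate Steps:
$p{\left(f \right)} = \frac{f}{4}$ ($p{\left(f \right)} = f \frac{1}{4} = \frac{f}{4}$)
$A{\left(N \right)} = \frac{56 + N}{2 N}$
$A{\left(p{\left(2 \right)} \right)} - \left(7165 - 12741\right) = \frac{56 + \frac{1}{4} \cdot 2}{2 \cdot \frac{1}{4} \cdot 2} - \left(7165 - 12741\right) = \frac{\frac{1}{\frac{1}{2}} \left(56 + \frac{1}{2}\right)}{2} - \left(7165 - 12741\right) = \frac{1}{2} \cdot 2 \cdot \frac{113}{2} - -5576 = \frac{113}{2} + 5576 = \frac{11265}{2}$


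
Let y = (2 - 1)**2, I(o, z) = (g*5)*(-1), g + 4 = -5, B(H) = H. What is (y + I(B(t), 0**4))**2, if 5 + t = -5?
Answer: 2116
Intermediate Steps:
t = -10 (t = -5 - 5 = -10)
g = -9 (g = -4 - 5 = -9)
I(o, z) = 45 (I(o, z) = -9*5*(-1) = -45*(-1) = 45)
y = 1 (y = 1**2 = 1)
(y + I(B(t), 0**4))**2 = (1 + 45)**2 = 46**2 = 2116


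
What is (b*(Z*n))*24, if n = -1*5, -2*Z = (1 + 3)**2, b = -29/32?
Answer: -870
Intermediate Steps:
b = -29/32 (b = -29*1/32 = -29/32 ≈ -0.90625)
Z = -8 (Z = -(1 + 3)**2/2 = -1/2*4**2 = -1/2*16 = -8)
n = -5
(b*(Z*n))*24 = -(-29)*(-5)/4*24 = -29/32*40*24 = -145/4*24 = -870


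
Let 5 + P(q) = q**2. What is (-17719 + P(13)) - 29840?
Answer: -47395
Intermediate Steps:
P(q) = -5 + q**2
(-17719 + P(13)) - 29840 = (-17719 + (-5 + 13**2)) - 29840 = (-17719 + (-5 + 169)) - 29840 = (-17719 + 164) - 29840 = -17555 - 29840 = -47395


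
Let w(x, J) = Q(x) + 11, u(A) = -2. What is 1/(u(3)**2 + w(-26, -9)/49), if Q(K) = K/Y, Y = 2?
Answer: 49/194 ≈ 0.25258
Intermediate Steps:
Q(K) = K/2
w(x, J) = 11 + x/2 (w(x, J) = x/2 + 11 = 11 + x/2)
1/(u(3)**2 + w(-26, -9)/49) = 1/((-2)**2 + (11 + (1/2)*(-26))/49) = 1/(4 + (11 - 13)*(1/49)) = 1/(4 - 2*1/49) = 1/(4 - 2/49) = 1/(194/49) = 49/194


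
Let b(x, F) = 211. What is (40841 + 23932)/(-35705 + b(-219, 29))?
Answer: -64773/35494 ≈ -1.8249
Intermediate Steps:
(40841 + 23932)/(-35705 + b(-219, 29)) = (40841 + 23932)/(-35705 + 211) = 64773/(-35494) = 64773*(-1/35494) = -64773/35494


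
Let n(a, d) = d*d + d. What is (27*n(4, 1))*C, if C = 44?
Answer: 2376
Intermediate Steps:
n(a, d) = d + d² (n(a, d) = d² + d = d + d²)
(27*n(4, 1))*C = (27*(1*(1 + 1)))*44 = (27*(1*2))*44 = (27*2)*44 = 54*44 = 2376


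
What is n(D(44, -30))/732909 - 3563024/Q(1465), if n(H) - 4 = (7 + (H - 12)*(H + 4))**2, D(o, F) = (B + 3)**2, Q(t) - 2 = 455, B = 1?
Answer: -2611368895955/334939413 ≈ -7796.5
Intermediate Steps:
Q(t) = 457 (Q(t) = 2 + 455 = 457)
D(o, F) = 16 (D(o, F) = (1 + 3)**2 = 4**2 = 16)
n(H) = 4 + (7 + (-12 + H)*(4 + H))**2 (n(H) = 4 + (7 + (H - 12)*(H + 4))**2 = 4 + (7 + (-12 + H)*(4 + H))**2)
n(D(44, -30))/732909 - 3563024/Q(1465) = (4 + (41 - 1*16**2 + 8*16)**2)/732909 - 3563024/457 = (4 + (41 - 1*256 + 128)**2)*(1/732909) - 3563024*1/457 = (4 + (41 - 256 + 128)**2)*(1/732909) - 3563024/457 = (4 + (-87)**2)*(1/732909) - 3563024/457 = (4 + 7569)*(1/732909) - 3563024/457 = 7573*(1/732909) - 3563024/457 = 7573/732909 - 3563024/457 = -2611368895955/334939413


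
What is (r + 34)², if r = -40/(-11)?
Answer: 171396/121 ≈ 1416.5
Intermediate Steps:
r = 40/11 (r = -40*(-1/11) = 40/11 ≈ 3.6364)
(r + 34)² = (40/11 + 34)² = (414/11)² = 171396/121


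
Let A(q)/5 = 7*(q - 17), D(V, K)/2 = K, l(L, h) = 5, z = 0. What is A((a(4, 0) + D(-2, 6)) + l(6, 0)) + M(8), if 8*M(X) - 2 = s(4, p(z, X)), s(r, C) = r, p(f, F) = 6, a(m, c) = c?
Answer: ¾ ≈ 0.75000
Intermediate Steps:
D(V, K) = 2*K
A(q) = -595 + 35*q (A(q) = 5*(7*(q - 17)) = 5*(7*(-17 + q)) = 5*(-119 + 7*q) = -595 + 35*q)
M(X) = ¾ (M(X) = ¼ + (⅛)*4 = ¼ + ½ = ¾)
A((a(4, 0) + D(-2, 6)) + l(6, 0)) + M(8) = (-595 + 35*((0 + 2*6) + 5)) + ¾ = (-595 + 35*((0 + 12) + 5)) + ¾ = (-595 + 35*(12 + 5)) + ¾ = (-595 + 35*17) + ¾ = (-595 + 595) + ¾ = 0 + ¾ = ¾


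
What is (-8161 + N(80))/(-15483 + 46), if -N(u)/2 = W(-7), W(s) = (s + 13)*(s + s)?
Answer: 7993/15437 ≈ 0.51778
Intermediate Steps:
W(s) = 2*s*(13 + s) (W(s) = (13 + s)*(2*s) = 2*s*(13 + s))
N(u) = 168 (N(u) = -4*(-7)*(13 - 7) = -4*(-7)*6 = -2*(-84) = 168)
(-8161 + N(80))/(-15483 + 46) = (-8161 + 168)/(-15483 + 46) = -7993/(-15437) = -7993*(-1/15437) = 7993/15437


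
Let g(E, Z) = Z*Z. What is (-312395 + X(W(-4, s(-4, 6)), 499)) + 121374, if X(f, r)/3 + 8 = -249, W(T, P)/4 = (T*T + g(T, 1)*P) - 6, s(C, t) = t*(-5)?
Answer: -191792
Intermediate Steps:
s(C, t) = -5*t
g(E, Z) = Z²
W(T, P) = -24 + 4*P + 4*T² (W(T, P) = 4*((T*T + 1²*P) - 6) = 4*((T² + 1*P) - 6) = 4*((T² + P) - 6) = 4*((P + T²) - 6) = 4*(-6 + P + T²) = -24 + 4*P + 4*T²)
X(f, r) = -771 (X(f, r) = -24 + 3*(-249) = -24 - 747 = -771)
(-312395 + X(W(-4, s(-4, 6)), 499)) + 121374 = (-312395 - 771) + 121374 = -313166 + 121374 = -191792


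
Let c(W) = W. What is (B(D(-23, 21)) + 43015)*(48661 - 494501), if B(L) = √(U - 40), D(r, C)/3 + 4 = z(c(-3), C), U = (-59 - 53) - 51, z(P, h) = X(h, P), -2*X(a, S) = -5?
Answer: -19177807600 - 445840*I*√203 ≈ -1.9178e+10 - 6.3522e+6*I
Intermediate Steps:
X(a, S) = 5/2 (X(a, S) = -½*(-5) = 5/2)
z(P, h) = 5/2
U = -163 (U = -112 - 51 = -163)
D(r, C) = -9/2 (D(r, C) = -12 + 3*(5/2) = -12 + 15/2 = -9/2)
B(L) = I*√203 (B(L) = √(-163 - 40) = √(-203) = I*√203)
(B(D(-23, 21)) + 43015)*(48661 - 494501) = (I*√203 + 43015)*(48661 - 494501) = (43015 + I*√203)*(-445840) = -19177807600 - 445840*I*√203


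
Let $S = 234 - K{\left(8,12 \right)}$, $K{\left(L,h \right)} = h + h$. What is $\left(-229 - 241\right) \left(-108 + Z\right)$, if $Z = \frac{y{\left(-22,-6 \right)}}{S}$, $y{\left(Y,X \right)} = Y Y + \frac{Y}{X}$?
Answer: $\frac{447017}{9} \approx 49669.0$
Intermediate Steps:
$y{\left(Y,X \right)} = Y^{2} + \frac{Y}{X}$
$K{\left(L,h \right)} = 2 h$
$S = 210$ ($S = 234 - 2 \cdot 12 = 234 - 24 = 210$)
$Z = \frac{209}{90}$ ($Z = \frac{\left(-22\right)^{2} - \frac{22}{-6}}{210} = \left(484 - - \frac{11}{3}\right) \frac{1}{210} = \left(484 + \frac{11}{3}\right) \frac{1}{210} = \frac{1463}{3} \cdot \frac{1}{210} = \frac{209}{90} \approx 2.3222$)
$\left(-229 - 241\right) \left(-108 + Z\right) = \left(-229 - 241\right) \left(-108 + \frac{209}{90}\right) = \left(-470\right) \left(- \frac{9511}{90}\right) = \frac{447017}{9}$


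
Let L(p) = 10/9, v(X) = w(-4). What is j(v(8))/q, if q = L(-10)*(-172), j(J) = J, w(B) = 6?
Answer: -27/860 ≈ -0.031395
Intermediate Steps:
v(X) = 6
L(p) = 10/9 (L(p) = 10*(⅑) = 10/9)
q = -1720/9 (q = (10/9)*(-172) = -1720/9 ≈ -191.11)
j(v(8))/q = 6/(-1720/9) = 6*(-9/1720) = -27/860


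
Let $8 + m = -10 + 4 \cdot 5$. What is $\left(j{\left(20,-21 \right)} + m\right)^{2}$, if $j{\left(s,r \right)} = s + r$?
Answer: $1$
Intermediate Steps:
$m = 2$ ($m = -8 + \left(-10 + 4 \cdot 5\right) = -8 + \left(-10 + 20\right) = -8 + 10 = 2$)
$j{\left(s,r \right)} = r + s$
$\left(j{\left(20,-21 \right)} + m\right)^{2} = \left(\left(-21 + 20\right) + 2\right)^{2} = \left(-1 + 2\right)^{2} = 1^{2} = 1$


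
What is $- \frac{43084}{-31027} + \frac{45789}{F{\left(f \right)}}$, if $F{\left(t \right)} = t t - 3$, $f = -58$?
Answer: $\frac{1565500627}{104281747} \approx 15.012$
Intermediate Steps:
$F{\left(t \right)} = -3 + t^{2}$ ($F{\left(t \right)} = t^{2} - 3 = -3 + t^{2}$)
$- \frac{43084}{-31027} + \frac{45789}{F{\left(f \right)}} = - \frac{43084}{-31027} + \frac{45789}{-3 + \left(-58\right)^{2}} = \left(-43084\right) \left(- \frac{1}{31027}\right) + \frac{45789}{-3 + 3364} = \frac{43084}{31027} + \frac{45789}{3361} = \frac{1565500627}{104281747}$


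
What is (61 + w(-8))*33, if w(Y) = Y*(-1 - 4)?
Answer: 3333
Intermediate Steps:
w(Y) = -5*Y (w(Y) = Y*(-5) = -5*Y)
(61 + w(-8))*33 = (61 - 5*(-8))*33 = (61 + 40)*33 = 101*33 = 3333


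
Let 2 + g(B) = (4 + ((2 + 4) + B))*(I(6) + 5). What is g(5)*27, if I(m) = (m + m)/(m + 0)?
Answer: 2781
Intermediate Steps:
I(m) = 2 (I(m) = (2*m)/m = 2)
g(B) = 68 + 7*B (g(B) = -2 + (4 + ((2 + 4) + B))*(2 + 5) = -2 + (4 + (6 + B))*7 = -2 + (10 + B)*7 = -2 + (70 + 7*B) = 68 + 7*B)
g(5)*27 = (68 + 7*5)*27 = (68 + 35)*27 = 103*27 = 2781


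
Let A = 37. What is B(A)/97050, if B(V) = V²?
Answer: 1369/97050 ≈ 0.014106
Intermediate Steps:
B(A)/97050 = 37²/97050 = 1369*(1/97050) = 1369/97050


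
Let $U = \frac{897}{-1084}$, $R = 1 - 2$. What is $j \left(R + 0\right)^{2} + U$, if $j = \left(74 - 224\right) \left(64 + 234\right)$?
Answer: $- \frac{48455697}{1084} \approx -44701.0$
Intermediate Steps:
$R = -1$ ($R = 1 - 2 = -1$)
$j = -44700$ ($j = \left(-150\right) 298 = -44700$)
$U = - \frac{897}{1084}$ ($U = 897 \left(- \frac{1}{1084}\right) = - \frac{897}{1084} \approx -0.82749$)
$j \left(R + 0\right)^{2} + U = - 44700 \left(-1 + 0\right)^{2} - \frac{897}{1084} = - 44700 \left(-1\right)^{2} - \frac{897}{1084} = \left(-44700\right) 1 - \frac{897}{1084} = -44700 - \frac{897}{1084} = - \frac{48455697}{1084}$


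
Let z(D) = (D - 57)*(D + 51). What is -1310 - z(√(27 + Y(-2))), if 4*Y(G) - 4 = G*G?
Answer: 1568 + 6*√29 ≈ 1600.3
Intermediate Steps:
Y(G) = 1 + G²/4 (Y(G) = 1 + (G*G)/4 = 1 + G²/4)
z(D) = (-57 + D)*(51 + D)
-1310 - z(√(27 + Y(-2))) = -1310 - (-2907 + (√(27 + (1 + (¼)*(-2)²)))² - 6*√(27 + (1 + (¼)*(-2)²))) = -1310 - (-2907 + (√(27 + (1 + (¼)*4)))² - 6*√(27 + (1 + (¼)*4))) = -1310 - (-2907 + (√(27 + (1 + 1)))² - 6*√(27 + (1 + 1))) = -1310 - (-2907 + (√(27 + 2))² - 6*√(27 + 2)) = -1310 - (-2907 + (√29)² - 6*√29) = -1310 - (-2907 + 29 - 6*√29) = -1310 - (-2878 - 6*√29) = -1310 + (2878 + 6*√29) = 1568 + 6*√29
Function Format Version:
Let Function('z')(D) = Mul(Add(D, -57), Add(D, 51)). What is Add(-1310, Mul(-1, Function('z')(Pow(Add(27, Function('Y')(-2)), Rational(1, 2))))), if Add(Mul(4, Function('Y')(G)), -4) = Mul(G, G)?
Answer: Add(1568, Mul(6, Pow(29, Rational(1, 2)))) ≈ 1600.3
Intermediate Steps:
Function('Y')(G) = Add(1, Mul(Rational(1, 4), Pow(G, 2))) (Function('Y')(G) = Add(1, Mul(Rational(1, 4), Mul(G, G))) = Add(1, Mul(Rational(1, 4), Pow(G, 2))))
Function('z')(D) = Mul(Add(-57, D), Add(51, D))
Add(-1310, Mul(-1, Function('z')(Pow(Add(27, Function('Y')(-2)), Rational(1, 2))))) = Add(-1310, Mul(-1, Add(-2907, Pow(Pow(Add(27, Add(1, Mul(Rational(1, 4), Pow(-2, 2)))), Rational(1, 2)), 2), Mul(-6, Pow(Add(27, Add(1, Mul(Rational(1, 4), Pow(-2, 2)))), Rational(1, 2)))))) = Add(-1310, Mul(-1, Add(-2907, Pow(Pow(Add(27, Add(1, Mul(Rational(1, 4), 4))), Rational(1, 2)), 2), Mul(-6, Pow(Add(27, Add(1, Mul(Rational(1, 4), 4))), Rational(1, 2)))))) = Add(-1310, Mul(-1, Add(-2907, Pow(Pow(Add(27, Add(1, 1)), Rational(1, 2)), 2), Mul(-6, Pow(Add(27, Add(1, 1)), Rational(1, 2)))))) = Add(-1310, Mul(-1, Add(-2907, Pow(Pow(Add(27, 2), Rational(1, 2)), 2), Mul(-6, Pow(Add(27, 2), Rational(1, 2)))))) = Add(-1310, Mul(-1, Add(-2907, Pow(Pow(29, Rational(1, 2)), 2), Mul(-6, Pow(29, Rational(1, 2)))))) = Add(-1310, Mul(-1, Add(-2907, 29, Mul(-6, Pow(29, Rational(1, 2)))))) = Add(-1310, Mul(-1, Add(-2878, Mul(-6, Pow(29, Rational(1, 2)))))) = Add(-1310, Add(2878, Mul(6, Pow(29, Rational(1, 2))))) = Add(1568, Mul(6, Pow(29, Rational(1, 2))))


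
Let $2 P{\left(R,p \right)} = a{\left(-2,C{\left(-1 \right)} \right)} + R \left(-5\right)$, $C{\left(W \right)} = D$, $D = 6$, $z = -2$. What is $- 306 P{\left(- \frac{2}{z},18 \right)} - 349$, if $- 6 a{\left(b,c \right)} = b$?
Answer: $365$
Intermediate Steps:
$C{\left(W \right)} = 6$
$a{\left(b,c \right)} = - \frac{b}{6}$
$P{\left(R,p \right)} = \frac{1}{6} - \frac{5 R}{2}$ ($P{\left(R,p \right)} = \frac{\left(- \frac{1}{6}\right) \left(-2\right) + R \left(-5\right)}{2} = \frac{\frac{1}{3} - 5 R}{2} = \frac{1}{6} - \frac{5 R}{2}$)
$- 306 P{\left(- \frac{2}{z},18 \right)} - 349 = - 306 \left(\frac{1}{6} - \frac{5 \left(- \frac{2}{-2}\right)}{2}\right) - 349 = - 306 \left(\frac{1}{6} - \frac{5 \left(\left(-2\right) \left(- \frac{1}{2}\right)\right)}{2}\right) - 349 = - 306 \left(\frac{1}{6} - \frac{5}{2}\right) - 349 = \left(-306\right) \left(- \frac{7}{3}\right) - 349 = 714 - 349 = 365$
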